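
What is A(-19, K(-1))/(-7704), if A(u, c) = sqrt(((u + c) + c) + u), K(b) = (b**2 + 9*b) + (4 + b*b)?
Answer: -I*sqrt(11)/3852 ≈ -0.00086101*I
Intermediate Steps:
K(b) = 4 + 2*b**2 + 9*b (K(b) = (b**2 + 9*b) + (4 + b**2) = 4 + 2*b**2 + 9*b)
A(u, c) = sqrt(2*c + 2*u) (A(u, c) = sqrt(((c + u) + c) + u) = sqrt((u + 2*c) + u) = sqrt(2*c + 2*u))
A(-19, K(-1))/(-7704) = sqrt(2*(4 + 2*(-1)**2 + 9*(-1)) + 2*(-19))/(-7704) = sqrt(2*(4 + 2*1 - 9) - 38)*(-1/7704) = sqrt(2*(4 + 2 - 9) - 38)*(-1/7704) = sqrt(2*(-3) - 38)*(-1/7704) = sqrt(-6 - 38)*(-1/7704) = sqrt(-44)*(-1/7704) = (2*I*sqrt(11))*(-1/7704) = -I*sqrt(11)/3852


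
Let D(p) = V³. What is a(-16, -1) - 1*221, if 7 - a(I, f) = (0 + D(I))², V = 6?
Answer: -46870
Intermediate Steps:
D(p) = 216 (D(p) = 6³ = 216)
a(I, f) = -46649 (a(I, f) = 7 - (0 + 216)² = 7 - 1*216² = 7 - 1*46656 = 7 - 46656 = -46649)
a(-16, -1) - 1*221 = -46649 - 1*221 = -46649 - 221 = -46870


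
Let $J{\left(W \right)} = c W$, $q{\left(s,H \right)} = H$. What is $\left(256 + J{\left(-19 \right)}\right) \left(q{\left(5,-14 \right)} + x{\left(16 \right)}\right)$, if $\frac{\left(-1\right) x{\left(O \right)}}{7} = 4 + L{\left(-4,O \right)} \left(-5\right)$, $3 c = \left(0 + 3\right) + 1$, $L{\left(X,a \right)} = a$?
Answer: $\frac{358456}{3} \approx 1.1949 \cdot 10^{5}$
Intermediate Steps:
$c = \frac{4}{3}$ ($c = \frac{\left(0 + 3\right) + 1}{3} = \frac{3 + 1}{3} = \frac{1}{3} \cdot 4 = \frac{4}{3} \approx 1.3333$)
$J{\left(W \right)} = \frac{4 W}{3}$
$x{\left(O \right)} = -28 + 35 O$ ($x{\left(O \right)} = - 7 \left(4 + O \left(-5\right)\right) = - 7 \left(4 - 5 O\right) = -28 + 35 O$)
$\left(256 + J{\left(-19 \right)}\right) \left(q{\left(5,-14 \right)} + x{\left(16 \right)}\right) = \left(256 + \frac{4}{3} \left(-19\right)\right) \left(-14 + \left(-28 + 35 \cdot 16\right)\right) = \left(256 - \frac{76}{3}\right) \left(-14 + \left(-28 + 560\right)\right) = \frac{692 \left(-14 + 532\right)}{3} = \frac{692}{3} \cdot 518 = \frac{358456}{3}$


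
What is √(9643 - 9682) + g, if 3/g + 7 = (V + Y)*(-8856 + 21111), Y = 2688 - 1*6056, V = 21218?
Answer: 3/218751743 + I*√39 ≈ 1.3714e-8 + 6.245*I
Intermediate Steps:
Y = -3368 (Y = 2688 - 6056 = -3368)
g = 3/218751743 (g = 3/(-7 + (21218 - 3368)*(-8856 + 21111)) = 3/(-7 + 17850*12255) = 3/(-7 + 218751750) = 3/218751743 ≈ 1.3714e-8)
√(9643 - 9682) + g = √(9643 - 9682) + 3/218751743 = √(-39) + 3/218751743 = I*√39 + 3/218751743 = 3/218751743 + I*√39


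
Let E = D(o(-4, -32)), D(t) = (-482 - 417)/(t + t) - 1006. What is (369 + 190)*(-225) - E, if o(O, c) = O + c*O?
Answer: -998123/8 ≈ -1.2477e+5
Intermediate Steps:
o(O, c) = O + O*c
D(t) = -1006 - 899/(2*t) (D(t) = -899*1/(2*t) - 1006 = -899/(2*t) - 1006 = -1006 - 899/(2*t))
E = -8077/8 (E = -1006 - 899*(-1/(4*(1 - 32)))/2 = -1006 - 899/(2*((-4*(-31)))) = -1006 - 899/2/124 = -1006 - 899/2*1/124 = -1006 - 29/8 = -8077/8 ≈ -1009.6)
(369 + 190)*(-225) - E = (369 + 190)*(-225) - 1*(-8077/8) = 559*(-225) + 8077/8 = -125775 + 8077/8 = -998123/8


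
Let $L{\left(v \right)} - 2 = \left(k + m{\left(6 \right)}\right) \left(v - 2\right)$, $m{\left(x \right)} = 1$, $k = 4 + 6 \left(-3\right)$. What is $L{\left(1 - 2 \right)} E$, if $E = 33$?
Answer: $1353$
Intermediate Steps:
$k = -14$ ($k = 4 - 18 = -14$)
$L{\left(v \right)} = 28 - 13 v$ ($L{\left(v \right)} = 2 + \left(-14 + 1\right) \left(v - 2\right) = 2 - 13 \left(-2 + v\right) = 2 - \left(-26 + 13 v\right) = 28 - 13 v$)
$L{\left(1 - 2 \right)} E = \left(28 - 13 \left(1 - 2\right)\right) 33 = \left(28 - -13\right) 33 = \left(28 + 13\right) 33 = 41 \cdot 33 = 1353$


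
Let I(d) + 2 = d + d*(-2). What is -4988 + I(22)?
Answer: -5012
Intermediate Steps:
I(d) = -2 - d (I(d) = -2 + (d + d*(-2)) = -2 + (d - 2*d) = -2 - d)
-4988 + I(22) = -4988 + (-2 - 1*22) = -4988 + (-2 - 22) = -4988 - 24 = -5012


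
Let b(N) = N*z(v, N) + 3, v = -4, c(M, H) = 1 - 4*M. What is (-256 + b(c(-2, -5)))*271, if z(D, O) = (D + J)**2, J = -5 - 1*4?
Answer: 343628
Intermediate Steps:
J = -9 (J = -5 - 4 = -9)
z(D, O) = (-9 + D)**2 (z(D, O) = (D - 9)**2 = (-9 + D)**2)
b(N) = 3 + 169*N (b(N) = N*(-9 - 4)**2 + 3 = N*(-13)**2 + 3 = N*169 + 3 = 169*N + 3 = 3 + 169*N)
(-256 + b(c(-2, -5)))*271 = (-256 + (3 + 169*(1 - 4*(-2))))*271 = (-256 + (3 + 169*(1 + 8)))*271 = (-256 + (3 + 169*9))*271 = (-256 + (3 + 1521))*271 = (-256 + 1524)*271 = 1268*271 = 343628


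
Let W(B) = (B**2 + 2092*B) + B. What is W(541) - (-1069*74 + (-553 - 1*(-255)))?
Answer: 1504398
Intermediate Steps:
W(B) = B**2 + 2093*B
W(541) - (-1069*74 + (-553 - 1*(-255))) = 541*(2093 + 541) - (-1069*74 + (-553 - 1*(-255))) = 541*2634 - (-79106 + (-553 + 255)) = 1424994 - (-79106 - 298) = 1424994 - 1*(-79404) = 1424994 + 79404 = 1504398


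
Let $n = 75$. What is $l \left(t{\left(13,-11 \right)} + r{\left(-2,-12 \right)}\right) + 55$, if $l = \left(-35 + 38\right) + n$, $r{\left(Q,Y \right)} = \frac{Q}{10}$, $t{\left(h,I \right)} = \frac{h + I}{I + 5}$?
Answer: $\frac{67}{5} \approx 13.4$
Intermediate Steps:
$t{\left(h,I \right)} = \frac{I + h}{5 + I}$
$r{\left(Q,Y \right)} = \frac{Q}{10}$ ($r{\left(Q,Y \right)} = Q \frac{1}{10} = \frac{Q}{10}$)
$l = 78$ ($l = \left(-35 + 38\right) + 75 = 3 + 75 = 78$)
$l \left(t{\left(13,-11 \right)} + r{\left(-2,-12 \right)}\right) + 55 = 78 \left(\frac{-11 + 13}{5 - 11} + \frac{1}{10} \left(-2\right)\right) + 55 = 78 \left(\frac{1}{-6} \cdot 2 - \frac{1}{5}\right) + 55 = 78 \left(\left(- \frac{1}{6}\right) 2 - \frac{1}{5}\right) + 55 = 78 \left(- \frac{1}{3} - \frac{1}{5}\right) + 55 = 78 \left(- \frac{8}{15}\right) + 55 = - \frac{208}{5} + 55 = \frac{67}{5}$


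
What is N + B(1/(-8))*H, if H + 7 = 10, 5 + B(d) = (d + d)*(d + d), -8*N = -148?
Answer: 59/16 ≈ 3.6875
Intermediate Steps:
N = 37/2 (N = -⅛*(-148) = 37/2 ≈ 18.500)
B(d) = -5 + 4*d² (B(d) = -5 + (d + d)*(d + d) = -5 + (2*d)*(2*d) = -5 + 4*d²)
H = 3 (H = -7 + 10 = 3)
N + B(1/(-8))*H = 37/2 + (-5 + 4*(1/(-8))²)*3 = 37/2 + (-5 + 4*(1*(-⅛))²)*3 = 37/2 + (-5 + 4*(-⅛)²)*3 = 37/2 + (-5 + 4*(1/64))*3 = 37/2 + (-5 + 1/16)*3 = 37/2 - 79/16*3 = 37/2 - 237/16 = 59/16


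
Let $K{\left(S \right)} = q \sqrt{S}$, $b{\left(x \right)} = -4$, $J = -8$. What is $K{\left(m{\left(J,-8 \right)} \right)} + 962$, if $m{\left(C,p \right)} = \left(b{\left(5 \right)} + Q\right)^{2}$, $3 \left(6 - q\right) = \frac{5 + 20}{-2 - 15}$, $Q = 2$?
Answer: $\frac{49724}{51} \approx 974.98$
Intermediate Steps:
$q = \frac{331}{51}$ ($q = 6 - \frac{\left(5 + 20\right) \frac{1}{-2 - 15}}{3} = 6 - \frac{25 \frac{1}{-17}}{3} = 6 - \frac{25 \left(- \frac{1}{17}\right)}{3} = 6 - - \frac{25}{51} = 6 + \frac{25}{51} = \frac{331}{51} \approx 6.4902$)
$m{\left(C,p \right)} = 4$ ($m{\left(C,p \right)} = \left(-4 + 2\right)^{2} = \left(-2\right)^{2} = 4$)
$K{\left(S \right)} = \frac{331 \sqrt{S}}{51}$
$K{\left(m{\left(J,-8 \right)} \right)} + 962 = \frac{331 \sqrt{4}}{51} + 962 = \frac{331}{51} \cdot 2 + 962 = \frac{662}{51} + 962 = \frac{49724}{51}$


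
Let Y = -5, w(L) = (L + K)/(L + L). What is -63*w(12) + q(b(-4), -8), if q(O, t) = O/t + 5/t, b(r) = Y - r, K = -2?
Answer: -107/4 ≈ -26.750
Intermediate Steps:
w(L) = (-2 + L)/(2*L) (w(L) = (L - 2)/(L + L) = (-2 + L)/((2*L)) = (-2 + L)*(1/(2*L)) = (-2 + L)/(2*L))
b(r) = -5 - r
q(O, t) = 5/t + O/t
-63*w(12) + q(b(-4), -8) = -63*(-2 + 12)/(2*12) + (5 + (-5 - 1*(-4)))/(-8) = -63*10/(2*12) - (5 + (-5 + 4))/8 = -63*5/12 - (5 - 1)/8 = -105/4 - ⅛*4 = -105/4 - ½ = -107/4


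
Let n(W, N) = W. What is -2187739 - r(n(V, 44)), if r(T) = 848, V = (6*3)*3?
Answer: -2188587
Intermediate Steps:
V = 54 (V = 18*3 = 54)
-2187739 - r(n(V, 44)) = -2187739 - 1*848 = -2187739 - 848 = -2188587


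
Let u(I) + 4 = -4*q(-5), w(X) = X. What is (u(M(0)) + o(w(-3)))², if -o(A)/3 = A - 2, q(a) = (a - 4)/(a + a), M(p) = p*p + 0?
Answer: 1369/25 ≈ 54.760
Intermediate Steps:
M(p) = p² (M(p) = p² + 0 = p²)
q(a) = (-4 + a)/(2*a) (q(a) = (-4 + a)/((2*a)) = (-4 + a)*(1/(2*a)) = (-4 + a)/(2*a))
o(A) = 6 - 3*A (o(A) = -3*(A - 2) = -3*(-2 + A) = 6 - 3*A)
u(I) = -38/5 (u(I) = -4 - 2*(-4 - 5)/(-5) = -4 - 2*(-1)*(-9)/5 = -4 - 4*9/10 = -4 - 18/5 = -38/5)
(u(M(0)) + o(w(-3)))² = (-38/5 + (6 - 3*(-3)))² = (-38/5 + (6 + 9))² = (-38/5 + 15)² = (37/5)² = 1369/25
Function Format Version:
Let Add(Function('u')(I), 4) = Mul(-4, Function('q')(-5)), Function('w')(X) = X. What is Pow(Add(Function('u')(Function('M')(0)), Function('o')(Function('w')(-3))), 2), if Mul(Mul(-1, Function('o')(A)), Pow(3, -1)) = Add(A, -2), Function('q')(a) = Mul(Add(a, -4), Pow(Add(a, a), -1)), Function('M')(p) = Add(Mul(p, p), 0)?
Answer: Rational(1369, 25) ≈ 54.760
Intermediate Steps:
Function('M')(p) = Pow(p, 2) (Function('M')(p) = Add(Pow(p, 2), 0) = Pow(p, 2))
Function('q')(a) = Mul(Rational(1, 2), Pow(a, -1), Add(-4, a)) (Function('q')(a) = Mul(Add(-4, a), Pow(Mul(2, a), -1)) = Mul(Add(-4, a), Mul(Rational(1, 2), Pow(a, -1))) = Mul(Rational(1, 2), Pow(a, -1), Add(-4, a)))
Function('o')(A) = Add(6, Mul(-3, A)) (Function('o')(A) = Mul(-3, Add(A, -2)) = Mul(-3, Add(-2, A)) = Add(6, Mul(-3, A)))
Function('u')(I) = Rational(-38, 5) (Function('u')(I) = Add(-4, Mul(-4, Mul(Rational(1, 2), Pow(-5, -1), Add(-4, -5)))) = Add(-4, Mul(-4, Mul(Rational(1, 2), Rational(-1, 5), -9))) = Add(-4, Mul(-4, Rational(9, 10))) = Add(-4, Rational(-18, 5)) = Rational(-38, 5))
Pow(Add(Function('u')(Function('M')(0)), Function('o')(Function('w')(-3))), 2) = Pow(Add(Rational(-38, 5), Add(6, Mul(-3, -3))), 2) = Pow(Add(Rational(-38, 5), Add(6, 9)), 2) = Pow(Add(Rational(-38, 5), 15), 2) = Pow(Rational(37, 5), 2) = Rational(1369, 25)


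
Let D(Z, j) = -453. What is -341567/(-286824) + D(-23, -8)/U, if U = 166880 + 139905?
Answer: 104657700823/87993300840 ≈ 1.1894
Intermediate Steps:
U = 306785
-341567/(-286824) + D(-23, -8)/U = -341567/(-286824) - 453/306785 = -341567*(-1/286824) - 453*1/306785 = 341567/286824 - 453/306785 = 104657700823/87993300840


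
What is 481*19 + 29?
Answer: 9168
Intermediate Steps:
481*19 + 29 = 9139 + 29 = 9168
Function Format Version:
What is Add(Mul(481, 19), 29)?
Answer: 9168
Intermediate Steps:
Add(Mul(481, 19), 29) = Add(9139, 29) = 9168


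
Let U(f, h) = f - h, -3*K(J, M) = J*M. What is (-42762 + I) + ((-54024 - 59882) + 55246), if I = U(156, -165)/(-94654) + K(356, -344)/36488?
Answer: -131355327898615/1295150682 ≈ -1.0142e+5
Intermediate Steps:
K(J, M) = -J*M/3
I = 1444571189/1295150682 (I = (156 - 1*(-165))/(-94654) - 1/3*356*(-344)/36488 = (156 + 165)*(-1/94654) + (122464/3)*(1/36488) = 321*(-1/94654) + 15308/13683 = -321/94654 + 15308/13683 = 1444571189/1295150682 ≈ 1.1154)
(-42762 + I) + ((-54024 - 59882) + 55246) = (-42762 + 1444571189/1295150682) + ((-54024 - 59882) + 55246) = -55381788892495/1295150682 + (-113906 + 55246) = -55381788892495/1295150682 - 58660 = -131355327898615/1295150682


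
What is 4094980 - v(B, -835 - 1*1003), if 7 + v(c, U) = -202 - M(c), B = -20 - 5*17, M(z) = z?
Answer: 4095084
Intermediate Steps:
B = -105 (B = -20 - 85 = -105)
v(c, U) = -209 - c (v(c, U) = -7 + (-202 - c) = -209 - c)
4094980 - v(B, -835 - 1*1003) = 4094980 - (-209 - 1*(-105)) = 4094980 - (-209 + 105) = 4094980 - 1*(-104) = 4094980 + 104 = 4095084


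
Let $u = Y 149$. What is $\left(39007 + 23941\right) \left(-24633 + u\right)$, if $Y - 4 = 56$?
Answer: $-987842964$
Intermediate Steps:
$Y = 60$ ($Y = 4 + 56 = 60$)
$u = 8940$ ($u = 60 \cdot 149 = 8940$)
$\left(39007 + 23941\right) \left(-24633 + u\right) = \left(39007 + 23941\right) \left(-24633 + 8940\right) = 62948 \left(-15693\right) = -987842964$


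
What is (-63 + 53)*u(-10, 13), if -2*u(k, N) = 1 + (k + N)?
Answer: 20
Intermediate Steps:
u(k, N) = -½ - N/2 - k/2 (u(k, N) = -(1 + (k + N))/2 = -(1 + (N + k))/2 = -(1 + N + k)/2 = -½ - N/2 - k/2)
(-63 + 53)*u(-10, 13) = (-63 + 53)*(-½ - ½*13 - ½*(-10)) = -10*(-½ - 13/2 + 5) = -10*(-2) = 20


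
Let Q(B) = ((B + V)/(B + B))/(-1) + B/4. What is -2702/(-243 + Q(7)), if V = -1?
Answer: 75656/6767 ≈ 11.180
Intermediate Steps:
Q(B) = B/4 - (-1 + B)/(2*B) (Q(B) = ((B - 1)/(B + B))/(-1) + B/4 = ((-1 + B)/((2*B)))*(-1) + B*(1/4) = ((-1 + B)*(1/(2*B)))*(-1) + B/4 = ((-1 + B)/(2*B))*(-1) + B/4 = -(-1 + B)/(2*B) + B/4 = B/4 - (-1 + B)/(2*B))
-2702/(-243 + Q(7)) = -2702/(-243 + (1/4)*(2 + 7*(-2 + 7))/7) = -2702/(-243 + (1/4)*(1/7)*(2 + 7*5)) = -2702/(-243 + (1/4)*(1/7)*(2 + 35)) = -2702/(-243 + (1/4)*(1/7)*37) = -2702/(-243 + 37/28) = -2702/(-6767/28) = -28/6767*(-2702) = 75656/6767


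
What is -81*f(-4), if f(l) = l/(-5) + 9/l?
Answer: 2349/20 ≈ 117.45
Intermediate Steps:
f(l) = 9/l - l/5 (f(l) = l*(-⅕) + 9/l = -l/5 + 9/l = 9/l - l/5)
-81*f(-4) = -81*(9/(-4) - ⅕*(-4)) = -81*(9*(-¼) + ⅘) = -81*(-9/4 + ⅘) = -81*(-29/20) = 2349/20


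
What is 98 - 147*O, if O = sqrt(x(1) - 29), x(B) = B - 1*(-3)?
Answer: 98 - 735*I ≈ 98.0 - 735.0*I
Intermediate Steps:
x(B) = 3 + B (x(B) = B + 3 = 3 + B)
O = 5*I (O = sqrt((3 + 1) - 29) = sqrt(4 - 29) = sqrt(-25) = 5*I ≈ 5.0*I)
98 - 147*O = 98 - 735*I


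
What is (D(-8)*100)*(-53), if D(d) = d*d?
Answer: -339200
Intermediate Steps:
D(d) = d²
(D(-8)*100)*(-53) = ((-8)²*100)*(-53) = (64*100)*(-53) = 6400*(-53) = -339200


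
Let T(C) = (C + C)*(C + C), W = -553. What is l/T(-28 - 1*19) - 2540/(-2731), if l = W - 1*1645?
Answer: 8220351/12065558 ≈ 0.68131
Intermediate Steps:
l = -2198 (l = -553 - 1*1645 = -553 - 1645 = -2198)
T(C) = 4*C² (T(C) = (2*C)*(2*C) = 4*C²)
l/T(-28 - 1*19) - 2540/(-2731) = -2198*1/(4*(-28 - 1*19)²) - 2540/(-2731) = -2198*1/(4*(-28 - 19)²) - 2540*(-1/2731) = -2198/(4*(-47)²) + 2540/2731 = -2198/(4*2209) + 2540/2731 = -2198/8836 + 2540/2731 = -2198*1/8836 + 2540/2731 = -1099/4418 + 2540/2731 = 8220351/12065558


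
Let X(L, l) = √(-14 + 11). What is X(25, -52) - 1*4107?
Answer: -4107 + I*√3 ≈ -4107.0 + 1.732*I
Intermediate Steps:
X(L, l) = I*√3 (X(L, l) = √(-3) = I*√3)
X(25, -52) - 1*4107 = I*√3 - 1*4107 = I*√3 - 4107 = -4107 + I*√3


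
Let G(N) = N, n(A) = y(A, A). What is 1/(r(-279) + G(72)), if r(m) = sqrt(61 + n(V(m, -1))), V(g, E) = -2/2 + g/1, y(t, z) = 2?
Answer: 8/569 - sqrt(7)/1707 ≈ 0.012510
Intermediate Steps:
V(g, E) = -1 + g (V(g, E) = -2*1/2 + g*1 = -1 + g)
n(A) = 2
r(m) = 3*sqrt(7) (r(m) = sqrt(61 + 2) = sqrt(63) = 3*sqrt(7))
1/(r(-279) + G(72)) = 1/(3*sqrt(7) + 72) = 1/(72 + 3*sqrt(7))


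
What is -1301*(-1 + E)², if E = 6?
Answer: -32525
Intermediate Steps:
-1301*(-1 + E)² = -1301*(-1 + 6)² = -1301*5² = -1301*25 = -32525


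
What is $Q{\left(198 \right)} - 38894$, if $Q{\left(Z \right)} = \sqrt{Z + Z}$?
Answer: $-38894 + 6 \sqrt{11} \approx -38874.0$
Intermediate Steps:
$Q{\left(Z \right)} = \sqrt{2} \sqrt{Z}$ ($Q{\left(Z \right)} = \sqrt{2 Z} = \sqrt{2} \sqrt{Z}$)
$Q{\left(198 \right)} - 38894 = \sqrt{2} \sqrt{198} - 38894 = \sqrt{2} \cdot 3 \sqrt{22} - 38894 = 6 \sqrt{11} - 38894 = -38894 + 6 \sqrt{11}$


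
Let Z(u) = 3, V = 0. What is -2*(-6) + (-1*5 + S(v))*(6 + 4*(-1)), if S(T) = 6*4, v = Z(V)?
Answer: 50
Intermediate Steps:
v = 3
S(T) = 24
-2*(-6) + (-1*5 + S(v))*(6 + 4*(-1)) = -2*(-6) + (-1*5 + 24)*(6 + 4*(-1)) = 12 + (-5 + 24)*(6 - 4) = 12 + 19*2 = 12 + 38 = 50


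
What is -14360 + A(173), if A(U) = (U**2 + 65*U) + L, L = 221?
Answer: 27035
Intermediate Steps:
A(U) = 221 + U**2 + 65*U (A(U) = (U**2 + 65*U) + 221 = 221 + U**2 + 65*U)
-14360 + A(173) = -14360 + (221 + 173**2 + 65*173) = -14360 + (221 + 29929 + 11245) = -14360 + 41395 = 27035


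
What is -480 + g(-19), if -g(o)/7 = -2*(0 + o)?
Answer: -746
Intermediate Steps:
g(o) = 14*o (g(o) = -(-14)*(0 + o) = -(-14)*o = 14*o)
-480 + g(-19) = -480 + 14*(-19) = -480 - 266 = -746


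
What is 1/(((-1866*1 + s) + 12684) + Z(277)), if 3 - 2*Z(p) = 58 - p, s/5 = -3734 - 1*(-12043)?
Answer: 1/52474 ≈ 1.9057e-5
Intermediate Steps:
s = 41545 (s = 5*(-3734 - 1*(-12043)) = 5*(-3734 + 12043) = 5*8309 = 41545)
Z(p) = -55/2 + p/2 (Z(p) = 3/2 - (58 - p)/2 = 3/2 + (-29 + p/2) = -55/2 + p/2)
1/(((-1866*1 + s) + 12684) + Z(277)) = 1/(((-1866*1 + 41545) + 12684) + (-55/2 + (1/2)*277)) = 1/(((-1866 + 41545) + 12684) + (-55/2 + 277/2)) = 1/((39679 + 12684) + 111) = 1/(52363 + 111) = 1/52474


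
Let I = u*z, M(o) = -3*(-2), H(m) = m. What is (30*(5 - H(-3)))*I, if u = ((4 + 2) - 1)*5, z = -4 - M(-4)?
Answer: -60000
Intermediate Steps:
M(o) = 6
z = -10 (z = -4 - 1*6 = -4 - 6 = -10)
u = 25 (u = (6 - 1)*5 = 5*5 = 25)
I = -250 (I = 25*(-10) = -250)
(30*(5 - H(-3)))*I = (30*(5 - 1*(-3)))*(-250) = (30*(5 + 3))*(-250) = (30*8)*(-250) = 240*(-250) = -60000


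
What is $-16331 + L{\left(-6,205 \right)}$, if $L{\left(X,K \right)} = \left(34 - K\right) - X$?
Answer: $-16496$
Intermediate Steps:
$L{\left(X,K \right)} = 34 - K - X$
$-16331 + L{\left(-6,205 \right)} = -16331 - 165 = -16496$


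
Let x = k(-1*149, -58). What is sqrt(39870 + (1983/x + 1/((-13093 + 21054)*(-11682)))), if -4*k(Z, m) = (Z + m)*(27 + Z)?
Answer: sqrt(75419786492225468844084446)/43493188002 ≈ 199.67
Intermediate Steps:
k(Z, m) = -(27 + Z)*(Z + m)/4 (k(Z, m) = -(Z + m)*(27 + Z)/4 = -(27 + Z)*(Z + m)/4)
x = -12627/2 (x = -(-27)*149/4 - 27/4*(-58) - (-1*149)**2/4 - 1/4*(-1*149)*(-58) = -27/4*(-149) + 783/2 - 1/4*(-149)**2 - 1/4*(-149)*(-58) = 4023/4 + 783/2 - 1/4*22201 - 4321/2 = 4023/4 + 783/2 - 22201/4 - 4321/2 = -12627/2 ≈ -6313.5)
sqrt(39870 + (1983/x + 1/((-13093 + 21054)*(-11682)))) = sqrt(39870 + (1983/(-12627/2) + 1/((-13093 + 21054)*(-11682)))) = sqrt(39870 + (1983*(-2/12627) - 1/11682/7961)) = sqrt(39870 + (-1322/4209 + (1/7961)*(-1/11682))) = sqrt(39870 + (-1322/4209 - 1/93000402)) = sqrt(39870 - 40982178551/130479564006) = sqrt(5202179234740669/130479564006) = sqrt(75419786492225468844084446)/43493188002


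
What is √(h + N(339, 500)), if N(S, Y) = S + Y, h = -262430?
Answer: I*√261591 ≈ 511.46*I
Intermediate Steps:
√(h + N(339, 500)) = √(-262430 + (339 + 500)) = √(-262430 + 839) = √(-261591) = I*√261591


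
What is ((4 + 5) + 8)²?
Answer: 289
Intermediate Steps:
((4 + 5) + 8)² = (9 + 8)² = 17² = 289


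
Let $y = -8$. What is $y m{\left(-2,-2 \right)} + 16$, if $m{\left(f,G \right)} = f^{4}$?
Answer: $-112$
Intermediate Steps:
$y m{\left(-2,-2 \right)} + 16 = - 8 \left(-2\right)^{4} + 16 = \left(-8\right) 16 + 16 = -128 + 16 = -112$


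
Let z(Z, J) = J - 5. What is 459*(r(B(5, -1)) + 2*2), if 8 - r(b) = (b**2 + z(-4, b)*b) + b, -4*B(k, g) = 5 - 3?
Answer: 8721/2 ≈ 4360.5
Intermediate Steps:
z(Z, J) = -5 + J
B(k, g) = -1/2 (B(k, g) = -(5 - 3)/4 = -1/4*2 = -1/2)
r(b) = 8 - b - b**2 - b*(-5 + b) (r(b) = 8 - ((b**2 + (-5 + b)*b) + b) = 8 - ((b**2 + b*(-5 + b)) + b) = 8 - (b + b**2 + b*(-5 + b)) = 8 + (-b - b**2 - b*(-5 + b)) = 8 - b - b**2 - b*(-5 + b))
459*(r(B(5, -1)) + 2*2) = 459*((8 - 2*(-1/2)**2 + 4*(-1/2)) + 2*2) = 459*((8 - 2*1/4 - 2) + 4) = 459*((8 - 1/2 - 2) + 4) = 459*(11/2 + 4) = 459*(19/2) = 8721/2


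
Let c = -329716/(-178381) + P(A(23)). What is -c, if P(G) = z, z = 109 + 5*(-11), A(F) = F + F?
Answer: -9962290/178381 ≈ -55.848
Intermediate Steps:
A(F) = 2*F
z = 54 (z = 109 - 55 = 54)
P(G) = 54
c = 9962290/178381 (c = -329716/(-178381) + 54 = -329716*(-1/178381) + 54 = 329716/178381 + 54 = 9962290/178381 ≈ 55.848)
-c = -1*9962290/178381 = -9962290/178381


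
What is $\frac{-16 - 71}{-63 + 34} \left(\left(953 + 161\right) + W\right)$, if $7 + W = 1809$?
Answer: $8748$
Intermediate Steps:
$W = 1802$ ($W = -7 + 1809 = 1802$)
$\frac{-16 - 71}{-63 + 34} \left(\left(953 + 161\right) + W\right) = \frac{-16 - 71}{-63 + 34} \left(\left(953 + 161\right) + 1802\right) = - \frac{87}{-29} \left(1114 + 1802\right) = \left(-87\right) \left(- \frac{1}{29}\right) 2916 = 3 \cdot 2916 = 8748$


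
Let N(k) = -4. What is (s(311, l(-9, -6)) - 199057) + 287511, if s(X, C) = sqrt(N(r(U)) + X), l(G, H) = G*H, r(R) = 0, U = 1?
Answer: 88454 + sqrt(307) ≈ 88472.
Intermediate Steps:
s(X, C) = sqrt(-4 + X)
(s(311, l(-9, -6)) - 199057) + 287511 = (sqrt(-4 + 311) - 199057) + 287511 = (sqrt(307) - 199057) + 287511 = (-199057 + sqrt(307)) + 287511 = 88454 + sqrt(307)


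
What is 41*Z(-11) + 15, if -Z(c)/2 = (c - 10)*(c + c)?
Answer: -37869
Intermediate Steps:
Z(c) = -4*c*(-10 + c) (Z(c) = -2*(c - 10)*(c + c) = -2*(-10 + c)*2*c = -4*c*(-10 + c))
41*Z(-11) + 15 = 41*(4*(-11)*(10 - 1*(-11))) + 15 = 41*(4*(-11)*(10 + 11)) + 15 = 41*(4*(-11)*21) + 15 = 41*(-924) + 15 = -37884 + 15 = -37869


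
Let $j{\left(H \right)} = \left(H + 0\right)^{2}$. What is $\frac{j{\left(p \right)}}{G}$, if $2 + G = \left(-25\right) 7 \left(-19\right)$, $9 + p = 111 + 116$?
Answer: $\frac{47524}{3323} \approx 14.302$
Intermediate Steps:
$p = 218$ ($p = -9 + \left(111 + 116\right) = -9 + 227 = 218$)
$j{\left(H \right)} = H^{2}$
$G = 3323$ ($G = -2 + \left(-25\right) 7 \left(-19\right) = -2 - -3325 = -2 + 3325 = 3323$)
$\frac{j{\left(p \right)}}{G} = \frac{218^{2}}{3323} = 47524 \cdot \frac{1}{3323} = \frac{47524}{3323}$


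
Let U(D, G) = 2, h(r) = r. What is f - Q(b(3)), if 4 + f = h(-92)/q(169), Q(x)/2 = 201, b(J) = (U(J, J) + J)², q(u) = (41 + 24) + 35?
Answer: -10173/25 ≈ -406.92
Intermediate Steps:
q(u) = 100 (q(u) = 65 + 35 = 100)
b(J) = (2 + J)²
Q(x) = 402 (Q(x) = 2*201 = 402)
f = -123/25 (f = -4 - 92/100 = -4 - 92*1/100 = -4 - 23/25 = -123/25 ≈ -4.9200)
f - Q(b(3)) = -123/25 - 1*402 = -123/25 - 402 = -10173/25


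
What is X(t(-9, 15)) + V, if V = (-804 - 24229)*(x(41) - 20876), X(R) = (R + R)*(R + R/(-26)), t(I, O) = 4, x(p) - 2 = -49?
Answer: 6808951367/13 ≈ 5.2377e+8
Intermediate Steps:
x(p) = -47 (x(p) = 2 - 49 = -47)
X(R) = 25*R²/13 (X(R) = (2*R)*(R + R*(-1/26)) = (2*R)*(R - R/26) = (2*R)*(25*R/26) = 25*R²/13)
V = 523765459 (V = (-804 - 24229)*(-47 - 20876) = -25033*(-20923) = 523765459)
X(t(-9, 15)) + V = (25/13)*4² + 523765459 = (25/13)*16 + 523765459 = 400/13 + 523765459 = 6808951367/13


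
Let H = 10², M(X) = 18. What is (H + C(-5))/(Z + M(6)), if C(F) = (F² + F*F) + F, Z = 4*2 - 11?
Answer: 29/3 ≈ 9.6667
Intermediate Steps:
Z = -3 (Z = 8 - 11 = -3)
C(F) = F + 2*F² (C(F) = (F² + F²) + F = 2*F² + F = F + 2*F²)
H = 100
(H + C(-5))/(Z + M(6)) = (100 - 5*(1 + 2*(-5)))/(-3 + 18) = (100 - 5*(1 - 10))/15 = (100 - 5*(-9))*(1/15) = (100 + 45)*(1/15) = 145*(1/15) = 29/3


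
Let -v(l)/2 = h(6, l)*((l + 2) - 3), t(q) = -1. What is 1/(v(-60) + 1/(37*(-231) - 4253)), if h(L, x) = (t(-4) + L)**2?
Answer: 12800/39039999 ≈ 0.00032787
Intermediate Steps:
h(L, x) = (-1 + L)**2
v(l) = 50 - 50*l (v(l) = -2*(-1 + 6)**2*((l + 2) - 3) = -2*5**2*((2 + l) - 3) = -50*(-1 + l) = -2*(-25 + 25*l) = 50 - 50*l)
1/(v(-60) + 1/(37*(-231) - 4253)) = 1/((50 - 50*(-60)) + 1/(37*(-231) - 4253)) = 1/((50 + 3000) + 1/(-8547 - 4253)) = 1/(3050 + 1/(-12800)) = 1/(3050 - 1/12800) = 1/(39039999/12800) = 12800/39039999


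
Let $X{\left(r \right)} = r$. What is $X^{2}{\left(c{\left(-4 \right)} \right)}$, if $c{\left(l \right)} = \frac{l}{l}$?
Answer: $1$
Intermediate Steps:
$c{\left(l \right)} = 1$
$X^{2}{\left(c{\left(-4 \right)} \right)} = 1^{2} = 1$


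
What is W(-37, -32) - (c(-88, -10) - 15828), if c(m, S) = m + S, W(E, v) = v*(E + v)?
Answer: 18134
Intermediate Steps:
c(m, S) = S + m
W(-37, -32) - (c(-88, -10) - 15828) = -32*(-37 - 32) - ((-10 - 88) - 15828) = -32*(-69) - (-98 - 15828) = 2208 - 1*(-15926) = 2208 + 15926 = 18134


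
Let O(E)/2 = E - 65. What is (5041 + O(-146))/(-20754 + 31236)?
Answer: 4619/10482 ≈ 0.44066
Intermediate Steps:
O(E) = -130 + 2*E (O(E) = 2*(E - 65) = 2*(-65 + E) = -130 + 2*E)
(5041 + O(-146))/(-20754 + 31236) = (5041 + (-130 + 2*(-146)))/(-20754 + 31236) = (5041 + (-130 - 292))/10482 = (5041 - 422)*(1/10482) = 4619*(1/10482) = 4619/10482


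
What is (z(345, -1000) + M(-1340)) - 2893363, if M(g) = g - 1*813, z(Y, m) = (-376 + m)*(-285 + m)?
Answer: -1127356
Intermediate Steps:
M(g) = -813 + g (M(g) = g - 813 = -813 + g)
(z(345, -1000) + M(-1340)) - 2893363 = ((107160 + (-1000)² - 661*(-1000)) + (-813 - 1340)) - 2893363 = ((107160 + 1000000 + 661000) - 2153) - 2893363 = (1768160 - 2153) - 2893363 = 1766007 - 2893363 = -1127356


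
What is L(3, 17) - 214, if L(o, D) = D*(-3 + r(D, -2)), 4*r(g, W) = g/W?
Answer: -2409/8 ≈ -301.13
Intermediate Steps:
r(g, W) = g/(4*W) (r(g, W) = (g/W)/4 = g/(4*W))
L(o, D) = D*(-3 - D/8) (L(o, D) = D*(-3 + (¼)*D/(-2)) = D*(-3 + (¼)*D*(-½)) = D*(-3 - D/8))
L(3, 17) - 214 = (⅛)*17*(-24 - 1*17) - 214 = (⅛)*17*(-24 - 17) - 214 = (⅛)*17*(-41) - 214 = -697/8 - 214 = -2409/8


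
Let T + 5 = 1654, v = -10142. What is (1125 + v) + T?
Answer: -7368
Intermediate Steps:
T = 1649 (T = -5 + 1654 = 1649)
(1125 + v) + T = (1125 - 10142) + 1649 = -9017 + 1649 = -7368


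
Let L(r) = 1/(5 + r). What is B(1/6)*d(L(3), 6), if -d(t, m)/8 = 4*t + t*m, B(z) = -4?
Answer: 40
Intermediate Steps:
d(t, m) = -32*t - 8*m*t (d(t, m) = -8*(4*t + t*m) = -8*(4*t + m*t) = -32*t - 8*m*t)
B(1/6)*d(L(3), 6) = -(-32)*(4 + 6)/(5 + 3) = -(-32)*10/8 = -4*(-10) = 40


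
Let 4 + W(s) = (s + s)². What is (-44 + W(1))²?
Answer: 1936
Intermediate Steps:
W(s) = -4 + 4*s² (W(s) = -4 + (s + s)² = -4 + (2*s)² = -4 + 4*s²)
(-44 + W(1))² = (-44 + (-4 + 4*1²))² = (-44 + (-4 + 4*1))² = (-44 + (-4 + 4))² = (-44 + 0)² = (-44)² = 1936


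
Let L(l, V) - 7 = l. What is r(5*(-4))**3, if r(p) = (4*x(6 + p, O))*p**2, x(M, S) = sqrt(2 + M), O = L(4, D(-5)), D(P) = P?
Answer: -98304000000*I*sqrt(3) ≈ -1.7027e+11*I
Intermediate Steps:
L(l, V) = 7 + l
O = 11 (O = 7 + 4 = 11)
r(p) = 4*p**2*sqrt(8 + p) (r(p) = (4*sqrt(2 + (6 + p)))*p**2 = (4*sqrt(8 + p))*p**2 = 4*p**2*sqrt(8 + p))
r(5*(-4))**3 = (4*(5*(-4))**2*sqrt(8 + 5*(-4)))**3 = (4*(-20)**2*sqrt(8 - 20))**3 = (4*400*sqrt(-12))**3 = (4*400*(2*I*sqrt(3)))**3 = (3200*I*sqrt(3))**3 = -98304000000*I*sqrt(3)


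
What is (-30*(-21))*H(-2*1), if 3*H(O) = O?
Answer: -420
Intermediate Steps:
H(O) = O/3
(-30*(-21))*H(-2*1) = (-30*(-21))*((-2*1)/3) = 630*((⅓)*(-2)) = 630*(-⅔) = -420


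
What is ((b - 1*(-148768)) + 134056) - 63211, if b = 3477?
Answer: 223090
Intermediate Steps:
((b - 1*(-148768)) + 134056) - 63211 = ((3477 - 1*(-148768)) + 134056) - 63211 = ((3477 + 148768) + 134056) - 63211 = (152245 + 134056) - 63211 = 286301 - 63211 = 223090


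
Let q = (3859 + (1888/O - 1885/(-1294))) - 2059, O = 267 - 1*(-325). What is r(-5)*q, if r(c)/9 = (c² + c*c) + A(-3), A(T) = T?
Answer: 36548400051/47878 ≈ 7.6337e+5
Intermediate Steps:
O = 592 (O = 267 + 325 = 592)
r(c) = -27 + 18*c² (r(c) = 9*((c² + c*c) - 3) = 9*((c² + c²) - 3) = 9*(2*c² - 3) = 9*(-3 + 2*c²) = -27 + 18*c²)
q = 86402837/47878 (q = (3859 + (1888/592 - 1885/(-1294))) - 2059 = (3859 + (1888*(1/592) - 1885*(-1/1294))) - 2059 = (3859 + (118/37 + 1885/1294)) - 2059 = (3859 + 222437/47878) - 2059 = 184983639/47878 - 2059 = 86402837/47878 ≈ 1804.6)
r(-5)*q = (-27 + 18*(-5)²)*(86402837/47878) = (-27 + 18*25)*(86402837/47878) = (-27 + 450)*(86402837/47878) = 423*(86402837/47878) = 36548400051/47878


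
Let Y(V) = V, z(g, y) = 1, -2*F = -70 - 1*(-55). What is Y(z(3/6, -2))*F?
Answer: 15/2 ≈ 7.5000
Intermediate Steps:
F = 15/2 (F = -(-70 - 1*(-55))/2 = -(-70 + 55)/2 = -½*(-15) = 15/2 ≈ 7.5000)
Y(z(3/6, -2))*F = 1*(15/2) = 15/2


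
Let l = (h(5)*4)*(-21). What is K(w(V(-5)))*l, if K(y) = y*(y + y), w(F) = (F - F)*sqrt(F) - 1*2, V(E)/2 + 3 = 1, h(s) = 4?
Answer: -2688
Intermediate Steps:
V(E) = -4 (V(E) = -6 + 2*1 = -6 + 2 = -4)
w(F) = -2 (w(F) = 0*sqrt(F) - 2 = 0 - 2 = -2)
K(y) = 2*y**2 (K(y) = y*(2*y) = 2*y**2)
l = -336 (l = (4*4)*(-21) = 16*(-21) = -336)
K(w(V(-5)))*l = (2*(-2)**2)*(-336) = (2*4)*(-336) = 8*(-336) = -2688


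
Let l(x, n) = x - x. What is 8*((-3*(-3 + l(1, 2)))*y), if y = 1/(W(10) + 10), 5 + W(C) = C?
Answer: 24/5 ≈ 4.8000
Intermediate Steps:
W(C) = -5 + C
l(x, n) = 0
y = 1/15 (y = 1/((-5 + 10) + 10) = 1/(5 + 10) = 1/15 ≈ 0.066667)
8*((-3*(-3 + l(1, 2)))*y) = 8*(-3*(-3 + 0)*(1/15)) = 8*(-3*(-3)*(1/15)) = 8*(9*(1/15)) = 8*(⅗) = 24/5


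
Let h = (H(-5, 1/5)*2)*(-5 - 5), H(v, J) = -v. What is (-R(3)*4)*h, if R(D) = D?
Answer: 1200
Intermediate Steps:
h = -100 (h = (-1*(-5)*2)*(-5 - 5) = (5*2)*(-10) = 10*(-10) = -100)
(-R(3)*4)*h = -3*4*(-100) = -1*12*(-100) = -12*(-100) = 1200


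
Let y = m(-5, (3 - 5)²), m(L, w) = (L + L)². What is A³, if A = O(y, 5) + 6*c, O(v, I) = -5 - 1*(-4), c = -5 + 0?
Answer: -29791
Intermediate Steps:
c = -5
m(L, w) = 4*L² (m(L, w) = (2*L)² = 4*L²)
y = 100 (y = 4*(-5)² = 4*25 = 100)
O(v, I) = -1 (O(v, I) = -5 + 4 = -1)
A = -31 (A = -1 + 6*(-5) = -1 - 30 = -31)
A³ = (-31)³ = -29791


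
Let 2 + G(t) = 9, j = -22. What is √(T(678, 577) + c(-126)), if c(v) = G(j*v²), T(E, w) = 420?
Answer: √427 ≈ 20.664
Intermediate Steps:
G(t) = 7 (G(t) = -2 + 9 = 7)
c(v) = 7
√(T(678, 577) + c(-126)) = √(420 + 7) = √427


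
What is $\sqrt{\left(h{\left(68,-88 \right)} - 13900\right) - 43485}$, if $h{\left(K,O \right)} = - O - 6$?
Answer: $3 i \sqrt{6367} \approx 239.38 i$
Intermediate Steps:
$h{\left(K,O \right)} = -6 - O$
$\sqrt{\left(h{\left(68,-88 \right)} - 13900\right) - 43485} = \sqrt{\left(\left(-6 - -88\right) - 13900\right) - 43485} = \sqrt{\left(\left(-6 + 88\right) - 13900\right) - 43485} = \sqrt{\left(82 - 13900\right) - 43485} = \sqrt{-13818 - 43485} = \sqrt{-57303} = 3 i \sqrt{6367}$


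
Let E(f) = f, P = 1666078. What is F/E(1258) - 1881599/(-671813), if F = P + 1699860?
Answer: 1131823978568/422570377 ≈ 2678.4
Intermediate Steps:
F = 3365938 (F = 1666078 + 1699860 = 3365938)
F/E(1258) - 1881599/(-671813) = 3365938/1258 - 1881599/(-671813) = 3365938*(1/1258) - 1881599*(-1/671813) = 1682969/629 + 1881599/671813 = 1131823978568/422570377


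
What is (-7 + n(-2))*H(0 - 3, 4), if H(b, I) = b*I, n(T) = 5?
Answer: 24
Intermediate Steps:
H(b, I) = I*b
(-7 + n(-2))*H(0 - 3, 4) = (-7 + 5)*(4*(0 - 3)) = -8*(-3) = -2*(-12) = 24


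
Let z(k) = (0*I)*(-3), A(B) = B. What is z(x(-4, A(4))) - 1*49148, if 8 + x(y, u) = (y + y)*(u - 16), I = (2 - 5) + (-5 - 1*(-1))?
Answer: -49148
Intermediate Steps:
I = -7 (I = -3 + (-5 + 1) = -3 - 4 = -7)
x(y, u) = -8 + 2*y*(-16 + u) (x(y, u) = -8 + (y + y)*(u - 16) = -8 + (2*y)*(-16 + u) = -8 + 2*y*(-16 + u))
z(k) = 0 (z(k) = (0*(-7))*(-3) = 0*(-3) = 0)
z(x(-4, A(4))) - 1*49148 = 0 - 1*49148 = 0 - 49148 = -49148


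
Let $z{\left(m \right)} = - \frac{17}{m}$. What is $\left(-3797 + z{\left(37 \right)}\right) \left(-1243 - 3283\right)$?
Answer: $\frac{635930156}{37} \approx 1.7187 \cdot 10^{7}$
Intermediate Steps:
$\left(-3797 + z{\left(37 \right)}\right) \left(-1243 - 3283\right) = \left(-3797 - \frac{17}{37}\right) \left(-1243 - 3283\right) = \left(-3797 - \frac{17}{37}\right) \left(-4526\right) = \left(- \frac{140506}{37}\right) \left(-4526\right) = \frac{635930156}{37}$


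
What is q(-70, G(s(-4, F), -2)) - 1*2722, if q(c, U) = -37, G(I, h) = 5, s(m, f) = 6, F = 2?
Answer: -2759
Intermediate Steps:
q(-70, G(s(-4, F), -2)) - 1*2722 = -37 - 1*2722 = -37 - 2722 = -2759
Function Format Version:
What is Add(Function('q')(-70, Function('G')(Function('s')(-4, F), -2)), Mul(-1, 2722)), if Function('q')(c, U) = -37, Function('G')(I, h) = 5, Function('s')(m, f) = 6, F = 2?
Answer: -2759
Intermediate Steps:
Add(Function('q')(-70, Function('G')(Function('s')(-4, F), -2)), Mul(-1, 2722)) = Add(-37, Mul(-1, 2722)) = Add(-37, -2722) = -2759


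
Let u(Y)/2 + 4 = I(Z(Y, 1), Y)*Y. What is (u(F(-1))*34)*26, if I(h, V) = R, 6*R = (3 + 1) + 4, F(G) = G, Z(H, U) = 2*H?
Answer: -28288/3 ≈ -9429.3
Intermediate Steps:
R = 4/3 (R = ((3 + 1) + 4)/6 = (4 + 4)/6 = (1/6)*8 = 4/3 ≈ 1.3333)
I(h, V) = 4/3
u(Y) = -8 + 8*Y/3 (u(Y) = -8 + 2*(4*Y/3) = -8 + 8*Y/3)
(u(F(-1))*34)*26 = ((-8 + (8/3)*(-1))*34)*26 = ((-8 - 8/3)*34)*26 = -32/3*34*26 = -1088/3*26 = -28288/3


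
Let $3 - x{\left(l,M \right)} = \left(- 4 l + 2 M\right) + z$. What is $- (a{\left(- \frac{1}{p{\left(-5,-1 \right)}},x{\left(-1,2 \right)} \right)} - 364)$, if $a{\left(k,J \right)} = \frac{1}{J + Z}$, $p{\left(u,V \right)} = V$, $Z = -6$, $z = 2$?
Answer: $\frac{4733}{13} \approx 364.08$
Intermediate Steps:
$x{\left(l,M \right)} = 1 - 2 M + 4 l$ ($x{\left(l,M \right)} = 3 - \left(\left(- 4 l + 2 M\right) + 2\right) = 3 - \left(2 - 4 l + 2 M\right) = 1 - 2 M + 4 l$)
$a{\left(k,J \right)} = \frac{1}{-6 + J}$ ($a{\left(k,J \right)} = \frac{1}{J - 6} = \frac{1}{-6 + J}$)
$- (a{\left(- \frac{1}{p{\left(-5,-1 \right)}},x{\left(-1,2 \right)} \right)} - 364) = - (\frac{1}{-6 + \left(1 - 4 + 4 \left(-1\right)\right)} - 364) = - (\frac{1}{-6 - 7} - 364) = - (\frac{1}{-13} - 364) = - (- \frac{1}{13} - 364) = \left(-1\right) \left(- \frac{4733}{13}\right) = \frac{4733}{13}$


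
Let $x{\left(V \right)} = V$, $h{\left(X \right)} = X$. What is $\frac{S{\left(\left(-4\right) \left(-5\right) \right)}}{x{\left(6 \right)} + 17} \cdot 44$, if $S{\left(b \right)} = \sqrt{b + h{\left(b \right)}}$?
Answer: $\frac{88 \sqrt{10}}{23} \approx 12.099$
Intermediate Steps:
$S{\left(b \right)} = \sqrt{2} \sqrt{b}$ ($S{\left(b \right)} = \sqrt{b + b} = \sqrt{2 b} = \sqrt{2} \sqrt{b}$)
$\frac{S{\left(\left(-4\right) \left(-5\right) \right)}}{x{\left(6 \right)} + 17} \cdot 44 = \frac{\sqrt{2} \sqrt{\left(-4\right) \left(-5\right)}}{6 + 17} \cdot 44 = \frac{\sqrt{2} \sqrt{20}}{23} \cdot 44 = \frac{\sqrt{2} \cdot 2 \sqrt{5}}{23} \cdot 44 = \frac{2 \sqrt{10}}{23} \cdot 44 = \frac{88 \sqrt{10}}{23}$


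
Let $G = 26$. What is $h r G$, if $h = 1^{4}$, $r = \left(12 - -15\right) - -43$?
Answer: $1820$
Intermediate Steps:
$r = 70$ ($r = \left(12 + 15\right) + 43 = 27 + 43 = 70$)
$h = 1$
$h r G = 1 \cdot 70 \cdot 26 = 70 \cdot 26 = 1820$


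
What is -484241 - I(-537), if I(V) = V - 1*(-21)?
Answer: -483725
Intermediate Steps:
I(V) = 21 + V (I(V) = V + 21 = 21 + V)
-484241 - I(-537) = -484241 - (21 - 537) = -484241 - 1*(-516) = -484241 + 516 = -483725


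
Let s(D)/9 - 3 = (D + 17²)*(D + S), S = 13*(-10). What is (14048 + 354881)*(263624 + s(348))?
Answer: 558353750405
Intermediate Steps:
S = -130
s(D) = 27 + 9*(-130 + D)*(289 + D) (s(D) = 27 + 9*((D + 17²)*(D - 130)) = 27 + 9*((D + 289)*(-130 + D)) = 27 + 9*((289 + D)*(-130 + D)) = 27 + 9*((-130 + D)*(289 + D)) = 27 + 9*(-130 + D)*(289 + D))
(14048 + 354881)*(263624 + s(348)) = (14048 + 354881)*(263624 + (-338103 + 9*348² + 1431*348)) = 368929*(263624 + (-338103 + 9*121104 + 497988)) = 368929*(263624 + (-338103 + 1089936 + 497988)) = 368929*(263624 + 1249821) = 368929*1513445 = 558353750405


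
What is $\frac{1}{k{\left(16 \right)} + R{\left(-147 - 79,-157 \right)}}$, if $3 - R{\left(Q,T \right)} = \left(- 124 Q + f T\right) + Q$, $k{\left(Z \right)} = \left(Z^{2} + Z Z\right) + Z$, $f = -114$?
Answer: $- \frac{1}{45165} \approx -2.2141 \cdot 10^{-5}$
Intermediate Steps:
$k{\left(Z \right)} = Z + 2 Z^{2}$ ($k{\left(Z \right)} = \left(Z^{2} + Z^{2}\right) + Z = 2 Z^{2} + Z = Z + 2 Z^{2}$)
$R{\left(Q,T \right)} = 3 + 114 T + 123 Q$ ($R{\left(Q,T \right)} = 3 - \left(\left(- 124 Q - 114 T\right) + Q\right) = 3 - \left(- 123 Q - 114 T\right) = 3 + \left(114 T + 123 Q\right) = 3 + 114 T + 123 Q$)
$\frac{1}{k{\left(16 \right)} + R{\left(-147 - 79,-157 \right)}} = \frac{1}{16 \left(1 + 2 \cdot 16\right) + \left(3 + 114 \left(-157\right) + 123 \left(-147 - 79\right)\right)} = \frac{1}{16 \left(1 + 32\right) + \left(3 - 17898 + 123 \left(-147 - 79\right)\right)} = \frac{1}{16 \cdot 33 + \left(3 - 17898 + 123 \left(-226\right)\right)} = \frac{1}{528 - 45693} = \frac{1}{-45165} = - \frac{1}{45165}$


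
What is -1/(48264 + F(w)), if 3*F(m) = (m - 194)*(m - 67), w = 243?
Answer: -3/153416 ≈ -1.9555e-5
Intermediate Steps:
F(m) = (-194 + m)*(-67 + m)/3 (F(m) = ((m - 194)*(m - 67))/3 = ((-194 + m)*(-67 + m))/3 = (-194 + m)*(-67 + m)/3)
-1/(48264 + F(w)) = -1/(48264 + (12998/3 - 87*243 + (⅓)*243²)) = -1/(48264 + (12998/3 - 21141 + (⅓)*59049)) = -1/(48264 + (12998/3 - 21141 + 19683)) = -1/(48264 + 8624/3) = -1/153416/3 = -1*3/153416 = -3/153416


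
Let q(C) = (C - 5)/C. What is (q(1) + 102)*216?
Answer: 21168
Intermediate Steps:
q(C) = (-5 + C)/C
(q(1) + 102)*216 = ((-5 + 1)/1 + 102)*216 = (1*(-4) + 102)*216 = (-4 + 102)*216 = 98*216 = 21168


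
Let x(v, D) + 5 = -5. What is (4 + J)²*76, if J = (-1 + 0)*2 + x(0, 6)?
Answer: 4864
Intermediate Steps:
x(v, D) = -10 (x(v, D) = -5 - 5 = -10)
J = -12 (J = (-1 + 0)*2 - 10 = -1*2 - 10 = -2 - 10 = -12)
(4 + J)²*76 = (4 - 12)²*76 = (-8)²*76 = 64*76 = 4864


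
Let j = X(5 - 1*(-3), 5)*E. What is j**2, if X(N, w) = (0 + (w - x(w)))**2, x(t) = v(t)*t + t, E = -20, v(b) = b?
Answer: 156250000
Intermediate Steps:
x(t) = t + t**2 (x(t) = t*t + t = t**2 + t = t + t**2)
X(N, w) = (w - w*(1 + w))**2 (X(N, w) = (0 + (w - w*(1 + w)))**2 = (w - w*(1 + w))**2)
j = -12500 (j = 5**4*(-20) = 625*(-20) = -12500)
j**2 = (-12500)**2 = 156250000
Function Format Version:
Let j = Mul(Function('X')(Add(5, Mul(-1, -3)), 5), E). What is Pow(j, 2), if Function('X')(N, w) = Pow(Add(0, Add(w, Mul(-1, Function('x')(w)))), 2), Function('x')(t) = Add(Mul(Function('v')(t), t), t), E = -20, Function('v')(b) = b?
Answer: 156250000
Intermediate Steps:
Function('x')(t) = Add(t, Pow(t, 2)) (Function('x')(t) = Add(Mul(t, t), t) = Add(Pow(t, 2), t) = Add(t, Pow(t, 2)))
Function('X')(N, w) = Pow(Add(w, Mul(-1, w, Add(1, w))), 2) (Function('X')(N, w) = Pow(Add(0, Add(w, Mul(-1, Mul(w, Add(1, w))))), 2) = Pow(Add(0, Add(w, Mul(-1, w, Add(1, w)))), 2) = Pow(Add(w, Mul(-1, w, Add(1, w))), 2))
j = -12500 (j = Mul(Pow(5, 4), -20) = Mul(625, -20) = -12500)
Pow(j, 2) = Pow(-12500, 2) = 156250000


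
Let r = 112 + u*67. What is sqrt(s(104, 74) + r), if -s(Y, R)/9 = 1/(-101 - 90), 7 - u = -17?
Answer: sqrt(62749039)/191 ≈ 41.473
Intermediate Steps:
u = 24 (u = 7 - 1*(-17) = 7 + 17 = 24)
s(Y, R) = 9/191 (s(Y, R) = -9/(-101 - 90) = -9/(-191) = -9*(-1/191) = 9/191)
r = 1720 (r = 112 + 24*67 = 112 + 1608 = 1720)
sqrt(s(104, 74) + r) = sqrt(9/191 + 1720) = sqrt(328529/191) = sqrt(62749039)/191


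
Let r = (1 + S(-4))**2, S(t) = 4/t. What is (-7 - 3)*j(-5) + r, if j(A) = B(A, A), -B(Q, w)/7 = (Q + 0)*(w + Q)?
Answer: 3500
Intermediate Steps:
r = 0 (r = (1 + 4/(-4))**2 = (1 + 4*(-1/4))**2 = (1 - 1)**2 = 0**2 = 0)
B(Q, w) = -7*Q*(Q + w) (B(Q, w) = -7*(Q + 0)*(w + Q) = -7*Q*(Q + w))
j(A) = -14*A**2 (j(A) = -7*A*(A + A) = -7*A*2*A = -14*A**2)
(-7 - 3)*j(-5) + r = (-7 - 3)*(-14*(-5)**2) + 0 = -(-140)*25 + 0 = -10*(-350) + 0 = 3500 + 0 = 3500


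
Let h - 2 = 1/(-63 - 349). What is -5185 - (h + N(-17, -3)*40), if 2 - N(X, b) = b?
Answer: -2219443/412 ≈ -5387.0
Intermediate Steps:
N(X, b) = 2 - b
h = 823/412 (h = 2 + 1/(-63 - 349) = 2 + 1/(-412) = 2 - 1/412 = 823/412 ≈ 1.9976)
-5185 - (h + N(-17, -3)*40) = -5185 - (823/412 + (2 - 1*(-3))*40) = -5185 - (823/412 + (2 + 3)*40) = -5185 - (823/412 + 5*40) = -5185 - (823/412 + 200) = -5185 - 1*83223/412 = -5185 - 83223/412 = -2219443/412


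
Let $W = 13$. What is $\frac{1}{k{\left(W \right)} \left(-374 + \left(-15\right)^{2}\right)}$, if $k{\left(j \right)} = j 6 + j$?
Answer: $- \frac{1}{13559} \approx -7.3752 \cdot 10^{-5}$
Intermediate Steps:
$k{\left(j \right)} = 7 j$ ($k{\left(j \right)} = 6 j + j = 7 j$)
$\frac{1}{k{\left(W \right)} \left(-374 + \left(-15\right)^{2}\right)} = \frac{1}{7 \cdot 13 \left(-374 + \left(-15\right)^{2}\right)} = \frac{1}{91 \left(-374 + 225\right)} = \frac{1}{91 \left(-149\right)} = \frac{1}{-13559} = - \frac{1}{13559}$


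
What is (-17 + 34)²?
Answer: 289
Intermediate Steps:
(-17 + 34)² = 17² = 289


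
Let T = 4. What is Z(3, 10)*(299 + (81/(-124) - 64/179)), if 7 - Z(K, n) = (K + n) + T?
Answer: -33070845/11098 ≈ -2979.9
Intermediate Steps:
Z(K, n) = 3 - K - n (Z(K, n) = 7 - ((K + n) + 4) = 7 - (4 + K + n) = 7 + (-4 - K - n) = 3 - K - n)
Z(3, 10)*(299 + (81/(-124) - 64/179)) = (3 - 1*3 - 1*10)*(299 + (81/(-124) - 64/179)) = (3 - 3 - 10)*(299 + (81*(-1/124) - 64*1/179)) = -10*(299 + (-81/124 - 64/179)) = -10*(299 - 22435/22196) = -10*6614169/22196 = -33070845/11098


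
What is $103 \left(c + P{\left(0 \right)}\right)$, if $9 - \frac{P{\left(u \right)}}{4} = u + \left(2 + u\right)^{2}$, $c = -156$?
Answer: $-14008$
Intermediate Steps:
$P{\left(u \right)} = 36 - 4 u - 4 \left(2 + u\right)^{2}$ ($P{\left(u \right)} = 36 - 4 \left(u + \left(2 + u\right)^{2}\right) = 36 - \left(4 u + 4 \left(2 + u\right)^{2}\right) = 36 - 4 u - 4 \left(2 + u\right)^{2}$)
$103 \left(c + P{\left(0 \right)}\right) = 103 \left(-156 - \left(-36 + 4 \left(2 + 0\right)^{2}\right)\right) = 103 \left(-156 + \left(36 + 0 - 4 \cdot 2^{2}\right)\right) = 103 \left(-156 + \left(36 + 0 - 16\right)\right) = 103 \left(-156 + 20\right) = 103 \left(-136\right) = -14008$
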